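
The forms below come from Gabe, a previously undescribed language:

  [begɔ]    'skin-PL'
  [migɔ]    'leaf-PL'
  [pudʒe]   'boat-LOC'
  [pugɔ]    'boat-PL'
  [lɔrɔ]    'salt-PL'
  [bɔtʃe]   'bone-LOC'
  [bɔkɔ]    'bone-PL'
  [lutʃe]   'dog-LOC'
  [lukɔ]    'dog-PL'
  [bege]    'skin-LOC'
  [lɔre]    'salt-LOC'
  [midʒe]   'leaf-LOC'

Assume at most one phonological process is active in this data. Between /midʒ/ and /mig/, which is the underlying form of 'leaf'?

'leaf' shows [g] ~ [dʒ] at the end of the stem ([migɔ] vs [midʒe]).
If /g/ were underlying and a rule turned it into [dʒ] before the LOC suffix, 'skin' would also alternate; but it has [g] in both [begɔ] and [bege].
The underlying segment must be /dʒ/; palato-alveolar /tʃ/ and /dʒ/ become [k] and [g] when no front vowel follows, yielding [g] there.

/midʒ/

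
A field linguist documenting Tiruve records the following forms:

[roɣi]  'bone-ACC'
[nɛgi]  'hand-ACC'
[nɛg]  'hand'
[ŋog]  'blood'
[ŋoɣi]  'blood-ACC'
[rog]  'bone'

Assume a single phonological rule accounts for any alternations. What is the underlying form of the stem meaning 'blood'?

/ŋoɣ/

'blood' shows [ɣ] ~ [g] at the end of the stem ([ŋoɣi] vs [ŋog]).
The stem 'hand' ([nɛgi], [nɛg]) shows [g] unchanged in both environments, so [g] cannot be basic with [ɣ] derived before the ACC suffix.
The alternation reflects word-final hardening: voiced fricatives become stops word-finally. /ɣ/ is underlying.
Hence 'blood' is /ŋoɣ/ underlyingly.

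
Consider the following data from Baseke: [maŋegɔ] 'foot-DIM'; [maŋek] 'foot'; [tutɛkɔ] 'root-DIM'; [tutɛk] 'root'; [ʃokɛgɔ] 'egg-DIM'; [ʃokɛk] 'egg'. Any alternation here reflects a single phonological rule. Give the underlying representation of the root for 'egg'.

In [ʃokɛgɔ] and [ʃokɛk] the final segment of 'egg' alternates: [g] ~ [k].
If /k/ were underlying and a rule turned it into [g] before the DIM suffix, 'root' would also alternate; but it has [k] in both [tutɛkɔ] and [tutɛk].
The underlying segment must be /g/; voiced obstruents become voiceless word-finally, yielding [k] there.

/ʃokɛg/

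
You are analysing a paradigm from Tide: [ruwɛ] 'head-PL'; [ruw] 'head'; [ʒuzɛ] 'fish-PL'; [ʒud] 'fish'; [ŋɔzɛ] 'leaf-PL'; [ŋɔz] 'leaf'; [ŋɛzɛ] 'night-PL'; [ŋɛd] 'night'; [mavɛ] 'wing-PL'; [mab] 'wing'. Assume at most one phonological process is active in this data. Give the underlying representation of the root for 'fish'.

/ʒud/

In [ʒuzɛ] and [ʒud] the final segment of 'fish' alternates: [z] ~ [d].
Compare 'leaf', with invariant [z] in [ŋɔzɛ] and [ŋɔz]: an analysis with underlying /z/ and a rule producing [d] in isolation would wrongly predict alternation here too.
Therefore /d/ is basic and [z] is derived by intervocalic spirantization (voiced stops become fricatives between vowels).
Hence 'fish' is /ʒud/ underlyingly.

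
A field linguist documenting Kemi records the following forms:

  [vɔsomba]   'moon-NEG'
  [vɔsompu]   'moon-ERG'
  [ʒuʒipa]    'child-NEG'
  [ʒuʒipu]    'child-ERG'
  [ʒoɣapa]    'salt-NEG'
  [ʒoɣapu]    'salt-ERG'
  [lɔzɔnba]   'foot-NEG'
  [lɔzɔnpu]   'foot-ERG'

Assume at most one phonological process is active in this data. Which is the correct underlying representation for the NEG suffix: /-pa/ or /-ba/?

The NEG morpheme has two allomorphs, [-ba] and [-pa].
By contrast the ERG suffix keeps its initial [p] throughout — that segment must be underlying.
So the underlying form is /-ba/, and voiced stops become voiceless after a vowel.

/-ba/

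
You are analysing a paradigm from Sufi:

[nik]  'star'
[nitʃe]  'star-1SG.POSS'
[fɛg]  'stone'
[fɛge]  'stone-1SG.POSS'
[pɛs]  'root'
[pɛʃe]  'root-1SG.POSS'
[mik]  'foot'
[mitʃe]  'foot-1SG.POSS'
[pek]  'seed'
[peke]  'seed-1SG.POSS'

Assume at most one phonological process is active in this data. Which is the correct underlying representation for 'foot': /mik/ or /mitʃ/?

The stem for 'foot' ends in [k] in [mik] but [tʃ] in [mitʃe].
But 'seed' keeps [k] in both environments ([pek], [peke]), so there is no rule changing /k/ to [tʃ] before the 1SG.POSS suffix.
The alternation reflects depalatalization: palato-alveolar /tʃ/ and /ʃ/ become [k] and [s] when no front vowel follows. /tʃ/ is underlying.

/mitʃ/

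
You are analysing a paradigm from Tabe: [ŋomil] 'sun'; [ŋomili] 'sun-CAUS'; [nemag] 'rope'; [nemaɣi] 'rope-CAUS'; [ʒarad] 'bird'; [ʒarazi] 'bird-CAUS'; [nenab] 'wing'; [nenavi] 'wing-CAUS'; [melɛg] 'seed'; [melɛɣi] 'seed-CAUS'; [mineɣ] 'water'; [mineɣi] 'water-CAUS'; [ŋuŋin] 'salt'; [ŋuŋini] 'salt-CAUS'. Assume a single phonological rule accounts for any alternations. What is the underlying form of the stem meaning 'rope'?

/nemag/

The root 'rope' surfaces as [nemag] and [nemaɣi], with a stem-final [g] ~ [ɣ] alternation.
Compare 'water', with invariant [ɣ] in [mineɣ] and [mineɣi]: an analysis with underlying /ɣ/ and a rule producing [g] in isolation would wrongly predict alternation here too.
The alternation reflects intervocalic spirantization: voiced stops become fricatives between vowels. /g/ is underlying.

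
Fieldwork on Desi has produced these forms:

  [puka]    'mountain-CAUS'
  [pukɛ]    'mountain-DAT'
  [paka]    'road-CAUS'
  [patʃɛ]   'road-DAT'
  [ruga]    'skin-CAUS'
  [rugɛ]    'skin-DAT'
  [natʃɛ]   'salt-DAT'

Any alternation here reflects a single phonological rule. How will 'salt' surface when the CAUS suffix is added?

[naka]

The stem for 'road' ends in [k] in [paka] but [tʃ] in [patʃɛ].
Compare 'mountain', with invariant [k] in [puka] and [pukɛ]: an analysis with underlying /k/ and a rule producing [tʃ] before the DAT suffix would wrongly predict alternation here too.
Therefore /tʃ/ is basic and [k] is derived by depalatalization (palato-alveolar /tʃ/ becomes [k] when no front vowel follows).
The one attested form of 'salt', [natʃɛ], shows underlying /natʃ/. Applying the same rule when no front vowel follows gives [naka].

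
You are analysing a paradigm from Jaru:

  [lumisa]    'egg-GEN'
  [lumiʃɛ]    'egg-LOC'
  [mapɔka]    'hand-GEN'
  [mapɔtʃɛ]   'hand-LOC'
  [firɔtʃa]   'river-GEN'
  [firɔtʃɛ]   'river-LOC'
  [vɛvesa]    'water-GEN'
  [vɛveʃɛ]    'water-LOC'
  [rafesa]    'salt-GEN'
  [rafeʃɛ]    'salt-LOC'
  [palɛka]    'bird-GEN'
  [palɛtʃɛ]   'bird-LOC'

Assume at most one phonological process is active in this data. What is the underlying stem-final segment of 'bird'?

/k/

The root 'bird' surfaces as [palɛka] and [palɛtʃɛ], with a stem-final [k] ~ [tʃ] alternation.
The stem 'river' ([firɔtʃa], [firɔtʃɛ]) shows [tʃ] unchanged in both environments, so [tʃ] cannot be basic with [k] derived before the GEN suffix.
The underlying segment must be /k/; /k/ and /s/ become palato-alveolar [tʃ] and [ʃ] before a front vowel, yielding [tʃ] there.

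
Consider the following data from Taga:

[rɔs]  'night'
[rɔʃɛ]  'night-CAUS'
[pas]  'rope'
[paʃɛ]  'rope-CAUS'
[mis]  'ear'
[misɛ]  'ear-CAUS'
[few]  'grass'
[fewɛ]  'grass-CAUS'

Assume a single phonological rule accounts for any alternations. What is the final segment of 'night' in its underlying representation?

/ʃ/

In [rɔs] and [rɔʃɛ] the final segment of 'night' alternates: [s] ~ [ʃ].
If /s/ were underlying and a rule turned it into [ʃ] before the CAUS suffix, 'ear' would also alternate; but it has [s] in both [mis] and [misɛ].
The alternation reflects depalatalization: palato-alveolar /ʃ/ becomes [s] when no front vowel follows. /ʃ/ is underlying.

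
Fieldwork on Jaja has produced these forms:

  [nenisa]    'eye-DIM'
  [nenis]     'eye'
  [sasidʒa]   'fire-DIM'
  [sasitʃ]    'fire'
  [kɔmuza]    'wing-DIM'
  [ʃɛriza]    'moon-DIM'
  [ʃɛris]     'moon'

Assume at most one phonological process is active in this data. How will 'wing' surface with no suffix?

[kɔmus]

In [ʃɛriza] and [ʃɛris] the final segment of 'moon' alternates: [z] ~ [s].
If /s/ were underlying and a rule turned it into [z] before the DIM suffix, 'eye' would also alternate; but it has [s] in both [nenisa] and [nenis].
The alternation reflects word-final obstruent devoicing: voiced obstruents become voiceless word-finally. /z/ is underlying.
The one attested form of 'wing', [kɔmuza], shows underlying /kɔmuz/. Applying the same rule word-finally gives [kɔmus].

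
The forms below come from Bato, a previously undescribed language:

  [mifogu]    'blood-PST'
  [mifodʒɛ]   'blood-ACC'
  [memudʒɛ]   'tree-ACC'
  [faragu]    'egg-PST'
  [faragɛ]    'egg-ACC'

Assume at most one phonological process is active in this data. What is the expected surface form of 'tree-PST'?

[memugu]

In [mifogu] and [mifodʒɛ] the final segment of 'blood' alternates: [g] ~ [dʒ].
If /g/ were underlying and a rule turned it into [dʒ] before the ACC suffix, 'egg' would also alternate; but it has [g] in both [faragu] and [faragɛ].
The alternation reflects depalatalization: palato-alveolar /dʒ/ becomes [g] when no front vowel follows. /dʒ/ is underlying.
From [memudʒɛ] the stem 'tree' is /memudʒ/; when no front vowel follows this yields [memugu].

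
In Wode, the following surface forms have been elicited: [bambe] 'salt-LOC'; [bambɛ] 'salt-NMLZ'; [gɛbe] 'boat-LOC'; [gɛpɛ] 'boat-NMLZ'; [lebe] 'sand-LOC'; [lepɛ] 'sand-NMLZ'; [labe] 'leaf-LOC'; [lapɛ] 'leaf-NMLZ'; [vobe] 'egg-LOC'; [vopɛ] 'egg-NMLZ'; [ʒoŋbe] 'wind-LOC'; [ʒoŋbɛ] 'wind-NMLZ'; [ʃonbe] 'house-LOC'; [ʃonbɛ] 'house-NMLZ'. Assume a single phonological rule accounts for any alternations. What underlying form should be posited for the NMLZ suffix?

The NMLZ suffix surfaces as [-bɛ] and [-pɛ], depending on the final segment of the stem.
The LOC suffix, which begins with [b], is invariant after every stem; so [b] is not altered by any rule here.
The NMLZ suffix is therefore /-pɛ/ underlyingly, with post-nasal voicing: voiceless stops become voiced after a nasal.

/-pɛ/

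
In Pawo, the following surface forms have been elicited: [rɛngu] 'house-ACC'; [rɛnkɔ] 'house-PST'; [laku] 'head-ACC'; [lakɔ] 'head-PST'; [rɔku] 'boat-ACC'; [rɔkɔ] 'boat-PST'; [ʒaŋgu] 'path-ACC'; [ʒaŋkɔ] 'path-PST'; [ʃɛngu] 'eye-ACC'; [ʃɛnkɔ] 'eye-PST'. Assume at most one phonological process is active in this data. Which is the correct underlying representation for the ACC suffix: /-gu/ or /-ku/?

The ACC morpheme has two allomorphs, [-gu] and [-ku].
By contrast the PST suffix keeps its initial [k] throughout — that segment must be underlying.
So the underlying form is /-gu/, and voiced stops become voiceless after a vowel.

/-gu/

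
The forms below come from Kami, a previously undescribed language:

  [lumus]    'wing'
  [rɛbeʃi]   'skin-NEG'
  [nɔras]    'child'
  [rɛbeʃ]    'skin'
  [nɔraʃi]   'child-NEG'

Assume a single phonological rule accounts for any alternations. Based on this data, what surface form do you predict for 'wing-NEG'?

The stem for 'child' ends in [ʃ] in [nɔraʃi] but [s] in [nɔras].
Compare 'skin', with invariant [ʃ] in [rɛbeʃi] and [rɛbeʃ]: an analysis with underlying /ʃ/ and a rule producing [s] in isolation would wrongly predict alternation here too.
The alternation reflects palatalization before a front vowel: /s/ becomes palato-alveolar [ʃ] before a front vowel. /s/ is underlying.
From [lumus] the stem 'wing' is /lumus/; before a front vowel this yields [lumuʃi].

[lumuʃi]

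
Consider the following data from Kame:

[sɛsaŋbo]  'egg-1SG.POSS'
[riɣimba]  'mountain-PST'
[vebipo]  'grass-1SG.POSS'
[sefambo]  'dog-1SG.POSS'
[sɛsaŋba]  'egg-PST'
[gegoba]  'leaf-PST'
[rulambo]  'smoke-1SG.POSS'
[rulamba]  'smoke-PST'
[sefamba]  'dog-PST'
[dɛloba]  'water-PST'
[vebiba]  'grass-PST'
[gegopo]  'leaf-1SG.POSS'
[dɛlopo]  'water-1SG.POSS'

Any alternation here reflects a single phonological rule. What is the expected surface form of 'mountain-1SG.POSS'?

The 1SG.POSS suffix surfaces as [-bo] and [-po], depending on the final segment of the stem.
The PST suffix, which begins with [b], is invariant after every stem; so [b] is not altered by any rule here.
The 1SG.POSS suffix is therefore /-po/ underlyingly, with post-nasal voicing: voiceless stops become voiced after a nasal.
After 'mountain', which ends in a nasal, the suffix surfaces as [-bo], giving [riɣimbo].

[riɣimbo]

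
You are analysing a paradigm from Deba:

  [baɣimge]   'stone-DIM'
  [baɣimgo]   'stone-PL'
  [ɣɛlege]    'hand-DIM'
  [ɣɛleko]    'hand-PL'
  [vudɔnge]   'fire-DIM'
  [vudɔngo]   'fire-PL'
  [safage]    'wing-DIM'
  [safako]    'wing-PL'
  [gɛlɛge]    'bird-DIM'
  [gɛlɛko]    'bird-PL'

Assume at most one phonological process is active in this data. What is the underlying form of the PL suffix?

/-ko/

The PL morpheme has two allomorphs, [-go] and [-ko].
By contrast the DIM suffix keeps its initial [g] throughout — that segment must be underlying.
The PL suffix is therefore /-ko/ underlyingly, with post-nasal voicing: voiceless stops become voiced after a nasal.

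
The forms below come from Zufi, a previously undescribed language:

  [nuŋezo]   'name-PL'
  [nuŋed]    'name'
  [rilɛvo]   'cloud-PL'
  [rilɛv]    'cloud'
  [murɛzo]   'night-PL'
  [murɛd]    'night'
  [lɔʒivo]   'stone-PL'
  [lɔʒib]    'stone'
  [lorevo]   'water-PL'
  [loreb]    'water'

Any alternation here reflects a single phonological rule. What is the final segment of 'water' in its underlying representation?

The stem for 'water' ends in [v] in [lorevo] but [b] in [loreb].
If /v/ were underlying and a rule turned it into [b] in isolation, 'cloud' would also alternate; but it has [v] in both [rilɛvo] and [rilɛv].
The alternation reflects intervocalic spirantization: voiced stops become fricatives between vowels. /b/ is underlying.

/b/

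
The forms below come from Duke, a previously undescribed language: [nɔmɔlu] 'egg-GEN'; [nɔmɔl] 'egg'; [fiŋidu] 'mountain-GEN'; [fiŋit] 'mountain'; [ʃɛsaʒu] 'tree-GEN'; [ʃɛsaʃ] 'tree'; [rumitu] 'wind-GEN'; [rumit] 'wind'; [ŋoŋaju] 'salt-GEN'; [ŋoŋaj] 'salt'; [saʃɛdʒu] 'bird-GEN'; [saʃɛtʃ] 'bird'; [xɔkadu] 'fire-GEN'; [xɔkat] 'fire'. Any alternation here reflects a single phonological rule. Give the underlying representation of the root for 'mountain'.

'mountain' shows [d] ~ [t] at the end of the stem ([fiŋidu] vs [fiŋit]).
Compare 'wind', with invariant [t] in [rumitu] and [rumit]: an analysis with underlying /t/ and a rule producing [d] before the GEN suffix would wrongly predict alternation here too.
The underlying segment must be /d/; voiced obstruents become voiceless word-finally, yielding [t] there.

/fiŋid/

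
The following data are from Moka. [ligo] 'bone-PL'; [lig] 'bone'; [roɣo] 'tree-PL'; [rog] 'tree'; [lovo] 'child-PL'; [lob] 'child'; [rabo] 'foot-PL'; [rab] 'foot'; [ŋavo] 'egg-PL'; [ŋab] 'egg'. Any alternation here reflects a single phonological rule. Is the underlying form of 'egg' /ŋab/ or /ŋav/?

In [ŋavo] and [ŋab] the final segment of 'egg' alternates: [v] ~ [b].
But 'foot' keeps [b] in both environments ([rabo], [rab]), so there is no rule changing /b/ to [v] before the PL suffix.
So /v/ is underlying, and a rule of word-final hardening — voiced fricatives become stops word-finally — gives [b].

/ŋav/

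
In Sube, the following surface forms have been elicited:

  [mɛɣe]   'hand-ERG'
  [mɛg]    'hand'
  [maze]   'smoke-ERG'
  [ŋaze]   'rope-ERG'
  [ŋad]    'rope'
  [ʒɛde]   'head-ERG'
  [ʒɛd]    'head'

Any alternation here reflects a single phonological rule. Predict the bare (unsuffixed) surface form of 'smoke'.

[mad]

The root 'rope' surfaces as [ŋaze] and [ŋad], with a stem-final [z] ~ [d] alternation.
If /d/ were underlying and a rule turned it into [z] before the ERG suffix, 'head' would also alternate; but it has [d] in both [ʒɛde] and [ʒɛd].
Therefore /z/ is basic and [d] is derived by word-final hardening (voiced fricatives become stops word-finally).
The one attested form of 'smoke', [maze], shows underlying /maz/. Applying the same rule word-finally gives [mad].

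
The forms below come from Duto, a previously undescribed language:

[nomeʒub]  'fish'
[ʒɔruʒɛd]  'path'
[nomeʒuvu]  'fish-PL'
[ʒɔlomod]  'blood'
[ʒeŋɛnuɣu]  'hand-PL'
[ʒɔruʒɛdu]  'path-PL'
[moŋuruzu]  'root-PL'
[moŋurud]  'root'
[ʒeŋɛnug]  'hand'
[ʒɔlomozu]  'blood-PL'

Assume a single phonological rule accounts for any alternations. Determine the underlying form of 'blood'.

/ʒɔlomoz/

The root 'blood' surfaces as [ʒɔlomozu] and [ʒɔlomod], with a stem-final [z] ~ [d] alternation.
If /d/ were underlying and a rule turned it into [z] before the PL suffix, 'path' would also alternate; but it has [d] in both [ʒɔruʒɛdu] and [ʒɔruʒɛd].
The underlying segment must be /z/; voiced fricatives become stops word-finally, yielding [d] there.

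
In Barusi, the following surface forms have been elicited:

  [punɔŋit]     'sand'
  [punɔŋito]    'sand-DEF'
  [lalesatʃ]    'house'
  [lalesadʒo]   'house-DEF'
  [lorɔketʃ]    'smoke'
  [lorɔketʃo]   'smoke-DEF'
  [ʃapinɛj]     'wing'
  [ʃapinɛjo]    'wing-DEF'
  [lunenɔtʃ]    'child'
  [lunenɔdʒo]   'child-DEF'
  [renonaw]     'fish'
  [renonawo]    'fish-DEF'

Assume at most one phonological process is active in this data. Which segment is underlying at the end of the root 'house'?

In [lalesatʃ] and [lalesadʒo] the final segment of 'house' alternates: [tʃ] ~ [dʒ].
If /tʃ/ were underlying and a rule turned it into [dʒ] before the DEF suffix, 'smoke' would also alternate; but it has [tʃ] in both [lorɔketʃ] and [lorɔketʃo].
So /dʒ/ is underlying, and a rule of word-final obstruent devoicing — voiced obstruents become voiceless word-finally — gives [tʃ].

/dʒ/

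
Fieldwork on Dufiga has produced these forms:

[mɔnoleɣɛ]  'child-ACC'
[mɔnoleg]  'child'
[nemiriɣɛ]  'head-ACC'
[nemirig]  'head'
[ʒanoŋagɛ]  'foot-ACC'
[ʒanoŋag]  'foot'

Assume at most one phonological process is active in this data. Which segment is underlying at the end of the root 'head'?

/ɣ/

In [nemiriɣɛ] and [nemirig] the final segment of 'head' alternates: [ɣ] ~ [g].
But 'foot' keeps [g] in both environments ([ʒanoŋagɛ], [ʒanoŋag]), so there is no rule changing /g/ to [ɣ] before the ACC suffix.
The underlying segment must be /ɣ/; voiced fricatives become stops word-finally, yielding [g] there.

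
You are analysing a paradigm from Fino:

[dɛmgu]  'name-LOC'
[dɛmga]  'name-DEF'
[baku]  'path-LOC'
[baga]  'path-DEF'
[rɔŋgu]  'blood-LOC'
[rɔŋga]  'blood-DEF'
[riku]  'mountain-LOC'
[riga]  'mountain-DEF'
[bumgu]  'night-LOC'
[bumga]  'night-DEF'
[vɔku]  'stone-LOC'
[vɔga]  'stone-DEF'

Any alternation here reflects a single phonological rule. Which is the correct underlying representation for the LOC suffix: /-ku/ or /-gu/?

/-ku/

The LOC morpheme has two allomorphs, [-gu] and [-ku].
By contrast the DEF suffix keeps its initial [g] throughout — that segment must be underlying.
The LOC suffix is therefore /-ku/ underlyingly, with post-nasal voicing: voiceless stops become voiced after a nasal.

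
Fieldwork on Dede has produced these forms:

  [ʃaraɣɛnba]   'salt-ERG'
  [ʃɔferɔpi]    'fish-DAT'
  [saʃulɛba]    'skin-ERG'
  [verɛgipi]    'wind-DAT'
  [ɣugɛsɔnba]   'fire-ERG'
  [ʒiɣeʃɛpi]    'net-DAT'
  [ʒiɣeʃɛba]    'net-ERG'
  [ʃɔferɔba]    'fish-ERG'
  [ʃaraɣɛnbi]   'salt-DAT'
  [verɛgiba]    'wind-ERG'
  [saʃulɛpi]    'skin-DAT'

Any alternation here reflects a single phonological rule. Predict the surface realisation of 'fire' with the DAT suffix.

The DAT morpheme has two allomorphs, [-bi] and [-pi].
The ERG suffix, which begins with [b], is invariant after every stem; so [b] is not altered by any rule here.
The DAT suffix is therefore /-pi/ underlyingly, with post-nasal voicing: voiceless stops become voiced after a nasal.
After 'fire', which ends in a nasal, the suffix surfaces as [-bi], giving [ɣugɛsɔnbi].

[ɣugɛsɔnbi]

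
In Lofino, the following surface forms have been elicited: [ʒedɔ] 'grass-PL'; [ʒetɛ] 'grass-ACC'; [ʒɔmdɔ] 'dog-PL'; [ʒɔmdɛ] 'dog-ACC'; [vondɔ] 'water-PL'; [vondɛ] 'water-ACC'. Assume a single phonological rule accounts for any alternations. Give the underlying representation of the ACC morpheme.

The ACC morpheme has two allomorphs, [-dɛ] and [-tɛ].
By contrast the PL suffix keeps its initial [d] throughout — that segment must be underlying.
The ACC suffix is therefore /-tɛ/ underlyingly, with post-nasal voicing: voiceless stops become voiced after a nasal.

/-tɛ/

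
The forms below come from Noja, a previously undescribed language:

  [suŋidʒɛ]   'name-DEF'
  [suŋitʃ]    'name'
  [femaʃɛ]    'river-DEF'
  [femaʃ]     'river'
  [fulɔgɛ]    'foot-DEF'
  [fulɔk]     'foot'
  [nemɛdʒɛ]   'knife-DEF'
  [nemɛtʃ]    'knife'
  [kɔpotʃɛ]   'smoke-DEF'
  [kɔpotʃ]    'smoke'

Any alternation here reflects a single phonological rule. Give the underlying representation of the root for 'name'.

/suŋidʒ/

In [suŋidʒɛ] and [suŋitʃ] the final segment of 'name' alternates: [dʒ] ~ [tʃ].
The stem 'smoke' ([kɔpotʃɛ], [kɔpotʃ]) shows [tʃ] unchanged in both environments, so [tʃ] cannot be basic with [dʒ] derived before the DEF suffix.
The underlying segment must be /dʒ/; voiced obstruents become voiceless word-finally, yielding [tʃ] there.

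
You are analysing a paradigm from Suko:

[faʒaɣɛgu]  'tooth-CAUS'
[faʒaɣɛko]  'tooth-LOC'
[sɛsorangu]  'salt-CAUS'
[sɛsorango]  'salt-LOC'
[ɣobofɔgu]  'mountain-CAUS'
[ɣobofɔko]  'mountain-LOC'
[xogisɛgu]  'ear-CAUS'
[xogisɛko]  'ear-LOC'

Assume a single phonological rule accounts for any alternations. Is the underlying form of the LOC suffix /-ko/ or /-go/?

/-ko/

The LOC suffix surfaces as [-go] and [-ko], depending on the final segment of the stem.
By contrast the CAUS suffix keeps its initial [g] throughout — that segment must be underlying.
The LOC suffix is therefore /-ko/ underlyingly, with post-nasal voicing: voiceless stops become voiced after a nasal.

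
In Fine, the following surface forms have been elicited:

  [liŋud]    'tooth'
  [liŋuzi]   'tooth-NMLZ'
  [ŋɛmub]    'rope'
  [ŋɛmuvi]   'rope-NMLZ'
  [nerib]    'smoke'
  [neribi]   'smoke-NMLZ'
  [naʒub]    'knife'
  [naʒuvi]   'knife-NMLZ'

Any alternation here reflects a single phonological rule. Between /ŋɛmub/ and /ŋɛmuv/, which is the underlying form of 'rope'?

In [ŋɛmub] and [ŋɛmuvi] the final segment of 'rope' alternates: [b] ~ [v].
The stem 'smoke' ([nerib], [neribi]) shows [b] unchanged in both environments, so [b] cannot be basic with [v] derived before the NMLZ suffix.
Therefore /v/ is basic and [b] is derived by word-final hardening (voiced fricatives become stops word-finally).

/ŋɛmuv/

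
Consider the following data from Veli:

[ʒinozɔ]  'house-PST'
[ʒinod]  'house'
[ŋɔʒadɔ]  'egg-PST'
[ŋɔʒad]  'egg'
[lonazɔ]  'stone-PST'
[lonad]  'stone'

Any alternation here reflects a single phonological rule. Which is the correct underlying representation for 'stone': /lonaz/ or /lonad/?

/lonaz/

'stone' shows [z] ~ [d] at the end of the stem ([lonazɔ] vs [lonad]).
But 'egg' keeps [d] in both environments ([ŋɔʒadɔ], [ŋɔʒad]), so there is no rule changing /d/ to [z] before the PST suffix.
Therefore /z/ is basic and [d] is derived by word-final hardening (voiced fricatives become stops word-finally).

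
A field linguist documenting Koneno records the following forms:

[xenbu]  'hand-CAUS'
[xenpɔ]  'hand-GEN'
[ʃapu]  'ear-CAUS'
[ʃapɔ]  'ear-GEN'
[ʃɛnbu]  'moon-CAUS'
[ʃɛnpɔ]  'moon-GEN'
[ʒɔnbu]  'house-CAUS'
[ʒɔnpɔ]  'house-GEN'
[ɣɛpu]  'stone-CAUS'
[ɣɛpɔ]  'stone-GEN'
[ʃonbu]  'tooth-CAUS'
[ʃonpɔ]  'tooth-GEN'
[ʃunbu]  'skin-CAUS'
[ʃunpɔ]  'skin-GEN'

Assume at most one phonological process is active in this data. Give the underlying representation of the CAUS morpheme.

The CAUS suffix surfaces as [-bu] and [-pu], depending on the final segment of the stem.
By contrast the GEN suffix keeps its initial [p] throughout — that segment must be underlying.
The CAUS suffix is therefore /-bu/ underlyingly, with post-vocalic devoicing: voiced stops become voiceless after a vowel.

/-bu/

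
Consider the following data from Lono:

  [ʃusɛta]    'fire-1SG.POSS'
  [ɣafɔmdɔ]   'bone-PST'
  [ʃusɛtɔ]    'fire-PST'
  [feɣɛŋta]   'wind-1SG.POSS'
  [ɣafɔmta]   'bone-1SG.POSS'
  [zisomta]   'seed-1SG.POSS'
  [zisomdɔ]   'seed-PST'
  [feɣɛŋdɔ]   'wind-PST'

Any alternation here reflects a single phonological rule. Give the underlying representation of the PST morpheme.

The PST morpheme has two allomorphs, [-dɔ] and [-tɔ].
By contrast the 1SG.POSS suffix keeps its initial [t] throughout — that segment must be underlying.
The PST suffix is therefore /-dɔ/ underlyingly, with post-vocalic devoicing: voiced stops become voiceless after a vowel.

/-dɔ/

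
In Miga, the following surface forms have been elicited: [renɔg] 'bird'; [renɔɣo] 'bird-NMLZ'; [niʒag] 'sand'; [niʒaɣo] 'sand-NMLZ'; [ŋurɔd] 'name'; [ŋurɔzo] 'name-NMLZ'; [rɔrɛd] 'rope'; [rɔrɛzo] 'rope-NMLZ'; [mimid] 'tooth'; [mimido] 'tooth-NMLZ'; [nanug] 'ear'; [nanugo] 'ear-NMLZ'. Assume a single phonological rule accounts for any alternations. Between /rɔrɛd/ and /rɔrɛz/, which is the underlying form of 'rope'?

The stem for 'rope' ends in [d] in [rɔrɛd] but [z] in [rɔrɛzo].
But 'tooth' keeps [d] in both environments ([mimid], [mimido]), so there is no rule changing /d/ to [z] before the NMLZ suffix.
Therefore /z/ is basic and [d] is derived by word-final hardening (voiced fricatives become stops word-finally).

/rɔrɛz/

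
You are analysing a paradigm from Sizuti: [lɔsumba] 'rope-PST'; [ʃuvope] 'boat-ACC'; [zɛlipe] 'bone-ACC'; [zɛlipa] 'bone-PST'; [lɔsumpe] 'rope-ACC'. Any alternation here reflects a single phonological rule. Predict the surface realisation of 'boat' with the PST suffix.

The PST morpheme has two allomorphs, [-ba] and [-pa].
By contrast the ACC suffix keeps its initial [p] throughout — that segment must be underlying.
The PST suffix is therefore /-ba/ underlyingly, with post-vocalic devoicing: voiced stops become voiceless after a vowel.
After 'boat', which ends in a vowel, the suffix surfaces as [-pa], giving [ʃuvopa].

[ʃuvopa]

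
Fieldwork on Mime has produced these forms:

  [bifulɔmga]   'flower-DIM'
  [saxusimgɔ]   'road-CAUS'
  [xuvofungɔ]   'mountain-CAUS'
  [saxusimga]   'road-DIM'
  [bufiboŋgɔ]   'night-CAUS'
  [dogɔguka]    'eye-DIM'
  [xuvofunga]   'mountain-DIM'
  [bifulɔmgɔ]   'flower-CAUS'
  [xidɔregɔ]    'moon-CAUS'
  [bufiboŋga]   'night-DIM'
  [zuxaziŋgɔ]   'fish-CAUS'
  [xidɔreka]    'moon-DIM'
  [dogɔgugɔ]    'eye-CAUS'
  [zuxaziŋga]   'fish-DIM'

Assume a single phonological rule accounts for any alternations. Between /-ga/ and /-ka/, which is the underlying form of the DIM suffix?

/-ka/

The DIM suffix surfaces as [-ga] and [-ka], depending on the final segment of the stem.
By contrast the CAUS suffix keeps its initial [g] throughout — that segment must be underlying.
The DIM suffix is therefore /-ka/ underlyingly, with post-nasal voicing: voiceless stops become voiced after a nasal.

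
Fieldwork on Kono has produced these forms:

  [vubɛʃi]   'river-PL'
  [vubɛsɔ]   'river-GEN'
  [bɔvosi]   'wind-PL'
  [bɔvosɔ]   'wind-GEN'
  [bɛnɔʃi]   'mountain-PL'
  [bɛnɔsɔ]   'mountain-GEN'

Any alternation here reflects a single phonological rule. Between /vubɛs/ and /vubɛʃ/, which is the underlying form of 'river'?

In [vubɛʃi] and [vubɛsɔ] the final segment of 'river' alternates: [ʃ] ~ [s].
But 'wind' keeps [s] in both environments ([bɔvosi], [bɔvosɔ]), so there is no rule changing /s/ to [ʃ] before the PL suffix.
The alternation reflects depalatalization: palato-alveolar /ʃ/ becomes [s] when no front vowel follows. /ʃ/ is underlying.

/vubɛʃ/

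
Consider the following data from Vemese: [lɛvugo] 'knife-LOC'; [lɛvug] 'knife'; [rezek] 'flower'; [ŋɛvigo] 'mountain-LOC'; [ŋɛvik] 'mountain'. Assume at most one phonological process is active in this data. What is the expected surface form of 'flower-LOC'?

The root 'mountain' surfaces as [ŋɛvigo] and [ŋɛvik], with a stem-final [g] ~ [k] alternation.
But 'knife' keeps [g] in both environments ([lɛvugo], [lɛvug]), so there is no rule changing /g/ to [k] in isolation.
Therefore /k/ is basic and [g] is derived by intervocalic voicing (voiceless stops become voiced between vowels).
The one attested form of 'flower', [rezek], shows underlying /rezek/. Applying the same rule between vowels gives [rezego].

[rezego]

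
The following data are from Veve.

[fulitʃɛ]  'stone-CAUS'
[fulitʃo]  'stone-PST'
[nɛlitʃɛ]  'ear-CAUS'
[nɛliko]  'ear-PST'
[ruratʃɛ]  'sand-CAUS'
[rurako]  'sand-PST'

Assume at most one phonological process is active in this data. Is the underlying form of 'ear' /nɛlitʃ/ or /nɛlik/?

/nɛlik/

The root 'ear' surfaces as [nɛlitʃɛ] and [nɛliko], with a stem-final [tʃ] ~ [k] alternation.
If /tʃ/ were underlying and a rule turned it into [k] before the PST suffix, 'stone' would also alternate; but it has [tʃ] in both [fulitʃɛ] and [fulitʃo].
The alternation reflects palatalization before a front vowel: /k/ becomes palato-alveolar [tʃ] before a front vowel. /k/ is underlying.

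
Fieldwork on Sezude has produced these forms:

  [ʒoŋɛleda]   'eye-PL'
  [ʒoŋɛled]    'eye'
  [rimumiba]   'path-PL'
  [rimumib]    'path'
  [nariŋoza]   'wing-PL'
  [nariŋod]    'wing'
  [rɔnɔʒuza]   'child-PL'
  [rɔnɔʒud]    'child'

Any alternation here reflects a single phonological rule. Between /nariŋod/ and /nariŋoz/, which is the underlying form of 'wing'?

The root 'wing' surfaces as [nariŋoza] and [nariŋod], with a stem-final [z] ~ [d] alternation.
Compare 'eye', with invariant [d] in [ʒoŋɛleda] and [ʒoŋɛled]: an analysis with underlying /d/ and a rule producing [z] before the PL suffix would wrongly predict alternation here too.
Therefore /z/ is basic and [d] is derived by word-final hardening (voiced fricatives become stops word-finally).

/nariŋoz/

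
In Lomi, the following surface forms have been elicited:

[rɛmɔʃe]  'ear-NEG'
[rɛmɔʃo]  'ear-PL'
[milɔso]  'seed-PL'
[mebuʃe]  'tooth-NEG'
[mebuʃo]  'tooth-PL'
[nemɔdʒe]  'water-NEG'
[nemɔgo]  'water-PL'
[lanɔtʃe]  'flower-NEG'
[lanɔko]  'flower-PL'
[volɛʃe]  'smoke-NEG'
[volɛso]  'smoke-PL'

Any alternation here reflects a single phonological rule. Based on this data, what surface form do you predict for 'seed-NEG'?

The root 'smoke' surfaces as [volɛʃe] and [volɛso], with a stem-final [ʃ] ~ [s] alternation.
If /ʃ/ were underlying and a rule turned it into [s] before the PL suffix, 'ear' would also alternate; but it has [ʃ] in both [rɛmɔʃe] and [rɛmɔʃo].
The underlying segment must be /s/; /k/, /g/ and /s/ become palato-alveolar [tʃ], [dʒ] and [ʃ] before a front vowel, yielding [ʃ] there.
From [milɔso] the stem 'seed' is /milɔs/; before a front vowel this yields [milɔʃe].

[milɔʃe]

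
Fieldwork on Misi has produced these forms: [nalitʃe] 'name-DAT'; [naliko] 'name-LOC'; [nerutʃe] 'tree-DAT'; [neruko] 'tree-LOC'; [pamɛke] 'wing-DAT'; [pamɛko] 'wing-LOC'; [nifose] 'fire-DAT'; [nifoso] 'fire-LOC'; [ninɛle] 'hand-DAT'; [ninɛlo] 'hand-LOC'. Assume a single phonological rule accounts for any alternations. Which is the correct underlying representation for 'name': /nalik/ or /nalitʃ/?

/nalitʃ/

'name' shows [tʃ] ~ [k] at the end of the stem ([nalitʃe] vs [naliko]).
But 'wing' keeps [k] in both environments ([pamɛke], [pamɛko]), so there is no rule changing /k/ to [tʃ] before the DAT suffix.
Therefore /tʃ/ is basic and [k] is derived by depalatalization (palato-alveolar /tʃ/ becomes [k] when no front vowel follows).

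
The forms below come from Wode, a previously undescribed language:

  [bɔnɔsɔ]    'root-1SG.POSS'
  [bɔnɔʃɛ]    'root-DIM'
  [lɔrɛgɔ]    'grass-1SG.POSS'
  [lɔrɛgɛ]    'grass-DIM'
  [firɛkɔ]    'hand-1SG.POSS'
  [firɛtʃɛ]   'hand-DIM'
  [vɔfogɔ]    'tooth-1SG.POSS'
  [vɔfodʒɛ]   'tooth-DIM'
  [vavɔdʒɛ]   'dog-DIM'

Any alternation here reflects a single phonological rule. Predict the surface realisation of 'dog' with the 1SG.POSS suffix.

The root 'tooth' surfaces as [vɔfogɔ] and [vɔfodʒɛ], with a stem-final [g] ~ [dʒ] alternation.
Compare 'grass', with invariant [g] in [lɔrɛgɔ] and [lɔrɛgɛ]: an analysis with underlying /g/ and a rule producing [dʒ] before the DIM suffix would wrongly predict alternation here too.
So /dʒ/ is underlying, and a rule of depalatalization — palato-alveolar /tʃ/, /dʒ/ and /ʃ/ become [k], [g] and [s] when no front vowel follows — gives [g].
The one attested form of 'dog', [vavɔdʒɛ], shows underlying /vavɔdʒ/. Applying the same rule when no front vowel follows gives [vavɔgɔ].

[vavɔgɔ]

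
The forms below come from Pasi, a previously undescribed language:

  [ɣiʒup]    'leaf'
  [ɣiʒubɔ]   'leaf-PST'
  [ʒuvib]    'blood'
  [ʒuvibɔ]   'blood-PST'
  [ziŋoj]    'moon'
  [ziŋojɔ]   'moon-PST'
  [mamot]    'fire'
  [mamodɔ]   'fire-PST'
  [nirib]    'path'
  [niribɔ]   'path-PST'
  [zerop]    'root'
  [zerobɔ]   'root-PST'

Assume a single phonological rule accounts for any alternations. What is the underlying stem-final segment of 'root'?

In [zerop] and [zerobɔ] the final segment of 'root' alternates: [p] ~ [b].
Compare 'blood', with invariant [b] in [ʒuvib] and [ʒuvibɔ]: an analysis with underlying /b/ and a rule producing [p] in isolation would wrongly predict alternation here too.
The alternation reflects intervocalic voicing: voiceless stops become voiced between vowels. /p/ is underlying.

/p/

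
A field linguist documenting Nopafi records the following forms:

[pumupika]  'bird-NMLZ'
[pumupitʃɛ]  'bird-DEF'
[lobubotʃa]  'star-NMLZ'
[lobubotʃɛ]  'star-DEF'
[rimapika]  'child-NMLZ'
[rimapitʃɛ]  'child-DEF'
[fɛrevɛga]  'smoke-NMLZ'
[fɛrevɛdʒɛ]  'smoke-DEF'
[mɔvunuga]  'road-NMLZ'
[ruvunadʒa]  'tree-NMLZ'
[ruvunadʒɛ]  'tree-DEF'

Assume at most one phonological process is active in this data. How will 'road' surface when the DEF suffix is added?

[mɔvunudʒɛ]

In [fɛrevɛga] and [fɛrevɛdʒɛ] the final segment of 'smoke' alternates: [g] ~ [dʒ].
The stem 'tree' ([ruvunadʒa], [ruvunadʒɛ]) shows [dʒ] unchanged in both environments, so [dʒ] cannot be basic with [g] derived before the NMLZ suffix.
So /g/ is underlying, and a rule of palatalization before a front vowel — /k/ and /g/ become palato-alveolar [tʃ] and [dʒ] before a front vowel — gives [dʒ].
The one attested form of 'road', [mɔvunuga], shows underlying /mɔvunug/. Applying the same rule before a front vowel gives [mɔvunudʒɛ].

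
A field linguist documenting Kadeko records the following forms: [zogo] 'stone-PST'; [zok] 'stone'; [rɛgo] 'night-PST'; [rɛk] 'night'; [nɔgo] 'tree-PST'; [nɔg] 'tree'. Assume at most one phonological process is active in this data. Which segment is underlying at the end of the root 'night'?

/k/

The stem for 'night' ends in [g] in [rɛgo] but [k] in [rɛk].
Compare 'tree', with invariant [g] in [nɔgo] and [nɔg]: an analysis with underlying /g/ and a rule producing [k] in isolation would wrongly predict alternation here too.
Therefore /k/ is basic and [g] is derived by intervocalic voicing (voiceless stops become voiced between vowels).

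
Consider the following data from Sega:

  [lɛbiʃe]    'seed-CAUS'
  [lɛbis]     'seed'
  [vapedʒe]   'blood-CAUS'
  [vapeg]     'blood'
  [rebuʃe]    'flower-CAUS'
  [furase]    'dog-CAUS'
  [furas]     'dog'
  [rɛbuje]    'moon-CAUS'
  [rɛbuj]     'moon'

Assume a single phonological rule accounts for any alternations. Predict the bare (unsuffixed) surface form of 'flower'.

[rebus]

'seed' shows [ʃ] ~ [s] at the end of the stem ([lɛbiʃe] vs [lɛbis]).
If /s/ were underlying and a rule turned it into [ʃ] before the CAUS suffix, 'dog' would also alternate; but it has [s] in both [furase] and [furas].
The alternation reflects depalatalization: palato-alveolar /dʒ/ and /ʃ/ become [g] and [s] when no front vowel follows. /ʃ/ is underlying.
The one attested form of 'flower', [rebuʃe], shows underlying /rebuʃ/. Applying the same rule when no front vowel follows gives [rebus].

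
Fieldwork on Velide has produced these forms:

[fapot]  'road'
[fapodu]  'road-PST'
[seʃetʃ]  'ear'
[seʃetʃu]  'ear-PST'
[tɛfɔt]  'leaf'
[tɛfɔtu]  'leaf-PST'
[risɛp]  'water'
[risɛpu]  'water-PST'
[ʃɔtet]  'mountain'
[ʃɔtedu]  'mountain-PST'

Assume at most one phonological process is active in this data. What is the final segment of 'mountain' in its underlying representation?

In [ʃɔtet] and [ʃɔtedu] the final segment of 'mountain' alternates: [t] ~ [d].
But 'leaf' keeps [t] in both environments ([tɛfɔt], [tɛfɔtu]), so there is no rule changing /t/ to [d] before the PST suffix.
So /d/ is underlying, and a rule of word-final obstruent devoicing — voiced obstruents become voiceless word-finally — gives [t].

/d/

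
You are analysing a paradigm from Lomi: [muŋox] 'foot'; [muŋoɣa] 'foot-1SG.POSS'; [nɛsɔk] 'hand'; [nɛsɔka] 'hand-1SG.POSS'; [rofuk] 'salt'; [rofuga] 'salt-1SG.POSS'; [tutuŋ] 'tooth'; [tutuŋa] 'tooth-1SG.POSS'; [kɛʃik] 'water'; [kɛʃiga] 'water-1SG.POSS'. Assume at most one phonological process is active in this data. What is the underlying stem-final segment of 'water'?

/g/

The root 'water' surfaces as [kɛʃik] and [kɛʃiga], with a stem-final [k] ~ [g] alternation.
But 'hand' keeps [k] in both environments ([nɛsɔk], [nɛsɔka]), so there is no rule changing /k/ to [g] before the 1SG.POSS suffix.
The underlying segment must be /g/; voiced obstruents become voiceless word-finally, yielding [k] there.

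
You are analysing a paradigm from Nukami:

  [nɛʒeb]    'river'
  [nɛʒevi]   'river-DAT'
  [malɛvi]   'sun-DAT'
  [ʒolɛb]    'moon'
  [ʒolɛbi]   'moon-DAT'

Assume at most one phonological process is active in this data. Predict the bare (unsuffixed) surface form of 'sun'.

In [nɛʒeb] and [nɛʒevi] the final segment of 'river' alternates: [b] ~ [v].
But 'moon' keeps [b] in both environments ([ʒolɛb], [ʒolɛbi]), so there is no rule changing /b/ to [v] before the DAT suffix.
The underlying segment must be /v/; voiced fricatives become stops word-finally, yielding [b] there.
The one attested form of 'sun', [malɛvi], shows underlying /malɛv/. Applying the same rule word-finally gives [malɛb].

[malɛb]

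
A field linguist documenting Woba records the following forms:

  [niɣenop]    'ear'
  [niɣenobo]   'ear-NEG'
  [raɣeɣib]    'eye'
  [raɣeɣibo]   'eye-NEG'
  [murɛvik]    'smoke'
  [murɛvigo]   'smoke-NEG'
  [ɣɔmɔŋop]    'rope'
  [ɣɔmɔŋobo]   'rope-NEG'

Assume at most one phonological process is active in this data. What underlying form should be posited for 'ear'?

/niɣenop/

'ear' shows [p] ~ [b] at the end of the stem ([niɣenop] vs [niɣenobo]).
The stem 'eye' ([raɣeɣib], [raɣeɣibo]) shows [b] unchanged in both environments, so [b] cannot be basic with [p] derived in isolation.
The alternation reflects intervocalic voicing: voiceless stops become voiced between vowels. /p/ is underlying.
Hence 'ear' is /niɣenop/ underlyingly.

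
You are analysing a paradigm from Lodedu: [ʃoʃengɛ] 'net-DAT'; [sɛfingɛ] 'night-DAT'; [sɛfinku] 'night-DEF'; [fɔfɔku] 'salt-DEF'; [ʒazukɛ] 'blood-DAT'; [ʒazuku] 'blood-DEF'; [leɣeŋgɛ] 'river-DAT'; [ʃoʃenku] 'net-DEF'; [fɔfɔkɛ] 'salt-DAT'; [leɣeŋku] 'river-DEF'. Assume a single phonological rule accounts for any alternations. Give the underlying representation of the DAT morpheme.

/-gɛ/

The DAT suffix surfaces as [-gɛ] and [-kɛ], depending on the final segment of the stem.
By contrast the DEF suffix keeps its initial [k] throughout — that segment must be underlying.
So the underlying form is /-gɛ/, and voiced stops become voiceless after a vowel.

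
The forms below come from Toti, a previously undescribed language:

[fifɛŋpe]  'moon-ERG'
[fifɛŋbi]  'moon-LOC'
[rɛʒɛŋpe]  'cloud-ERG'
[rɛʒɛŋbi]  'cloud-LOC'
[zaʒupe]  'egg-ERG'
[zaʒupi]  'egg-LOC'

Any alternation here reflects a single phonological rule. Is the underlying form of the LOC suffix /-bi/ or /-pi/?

The LOC suffix surfaces as [-bi] and [-pi], depending on the final segment of the stem.
By contrast the ERG suffix keeps its initial [p] throughout — that segment must be underlying.
The LOC suffix is therefore /-bi/ underlyingly, with post-vocalic devoicing: voiced stops become voiceless after a vowel.

/-bi/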